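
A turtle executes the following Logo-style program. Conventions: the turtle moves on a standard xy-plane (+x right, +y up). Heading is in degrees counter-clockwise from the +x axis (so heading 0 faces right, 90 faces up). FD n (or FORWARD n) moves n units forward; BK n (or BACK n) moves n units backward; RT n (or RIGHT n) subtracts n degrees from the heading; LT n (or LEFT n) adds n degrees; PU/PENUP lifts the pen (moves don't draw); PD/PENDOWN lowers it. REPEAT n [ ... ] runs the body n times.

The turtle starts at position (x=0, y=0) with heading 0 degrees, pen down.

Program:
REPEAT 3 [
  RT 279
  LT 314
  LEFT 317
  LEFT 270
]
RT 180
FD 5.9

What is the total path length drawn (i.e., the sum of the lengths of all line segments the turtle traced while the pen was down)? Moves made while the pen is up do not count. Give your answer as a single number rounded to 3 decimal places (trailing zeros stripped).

Answer: 5.9

Derivation:
Executing turtle program step by step:
Start: pos=(0,0), heading=0, pen down
REPEAT 3 [
  -- iteration 1/3 --
  RT 279: heading 0 -> 81
  LT 314: heading 81 -> 35
  LT 317: heading 35 -> 352
  LT 270: heading 352 -> 262
  -- iteration 2/3 --
  RT 279: heading 262 -> 343
  LT 314: heading 343 -> 297
  LT 317: heading 297 -> 254
  LT 270: heading 254 -> 164
  -- iteration 3/3 --
  RT 279: heading 164 -> 245
  LT 314: heading 245 -> 199
  LT 317: heading 199 -> 156
  LT 270: heading 156 -> 66
]
RT 180: heading 66 -> 246
FD 5.9: (0,0) -> (-2.4,-5.39) [heading=246, draw]
Final: pos=(-2.4,-5.39), heading=246, 1 segment(s) drawn

Segment lengths:
  seg 1: (0,0) -> (-2.4,-5.39), length = 5.9
Total = 5.9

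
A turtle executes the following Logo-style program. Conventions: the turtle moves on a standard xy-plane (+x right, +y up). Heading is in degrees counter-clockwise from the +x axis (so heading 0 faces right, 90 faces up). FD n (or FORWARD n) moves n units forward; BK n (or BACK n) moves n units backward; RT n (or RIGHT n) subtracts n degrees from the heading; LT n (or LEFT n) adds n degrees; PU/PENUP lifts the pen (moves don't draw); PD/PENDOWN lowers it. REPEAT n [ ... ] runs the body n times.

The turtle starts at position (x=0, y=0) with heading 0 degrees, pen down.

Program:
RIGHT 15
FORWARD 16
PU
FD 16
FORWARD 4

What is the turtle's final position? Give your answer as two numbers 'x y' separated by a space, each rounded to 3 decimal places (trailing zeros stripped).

Answer: 34.773 -9.317

Derivation:
Executing turtle program step by step:
Start: pos=(0,0), heading=0, pen down
RT 15: heading 0 -> 345
FD 16: (0,0) -> (15.455,-4.141) [heading=345, draw]
PU: pen up
FD 16: (15.455,-4.141) -> (30.91,-8.282) [heading=345, move]
FD 4: (30.91,-8.282) -> (34.773,-9.317) [heading=345, move]
Final: pos=(34.773,-9.317), heading=345, 1 segment(s) drawn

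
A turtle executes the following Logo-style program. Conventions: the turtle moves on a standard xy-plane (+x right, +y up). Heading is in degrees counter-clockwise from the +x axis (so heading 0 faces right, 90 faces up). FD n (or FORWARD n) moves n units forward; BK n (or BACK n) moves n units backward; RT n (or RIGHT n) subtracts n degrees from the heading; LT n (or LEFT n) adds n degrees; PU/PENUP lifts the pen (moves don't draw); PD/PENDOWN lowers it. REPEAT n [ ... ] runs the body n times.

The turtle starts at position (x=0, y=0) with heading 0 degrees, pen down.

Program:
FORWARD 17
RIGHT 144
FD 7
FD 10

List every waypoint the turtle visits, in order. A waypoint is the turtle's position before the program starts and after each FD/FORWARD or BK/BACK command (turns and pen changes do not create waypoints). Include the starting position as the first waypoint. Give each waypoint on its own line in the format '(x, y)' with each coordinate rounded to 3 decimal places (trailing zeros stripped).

Executing turtle program step by step:
Start: pos=(0,0), heading=0, pen down
FD 17: (0,0) -> (17,0) [heading=0, draw]
RT 144: heading 0 -> 216
FD 7: (17,0) -> (11.337,-4.114) [heading=216, draw]
FD 10: (11.337,-4.114) -> (3.247,-9.992) [heading=216, draw]
Final: pos=(3.247,-9.992), heading=216, 3 segment(s) drawn
Waypoints (4 total):
(0, 0)
(17, 0)
(11.337, -4.114)
(3.247, -9.992)

Answer: (0, 0)
(17, 0)
(11.337, -4.114)
(3.247, -9.992)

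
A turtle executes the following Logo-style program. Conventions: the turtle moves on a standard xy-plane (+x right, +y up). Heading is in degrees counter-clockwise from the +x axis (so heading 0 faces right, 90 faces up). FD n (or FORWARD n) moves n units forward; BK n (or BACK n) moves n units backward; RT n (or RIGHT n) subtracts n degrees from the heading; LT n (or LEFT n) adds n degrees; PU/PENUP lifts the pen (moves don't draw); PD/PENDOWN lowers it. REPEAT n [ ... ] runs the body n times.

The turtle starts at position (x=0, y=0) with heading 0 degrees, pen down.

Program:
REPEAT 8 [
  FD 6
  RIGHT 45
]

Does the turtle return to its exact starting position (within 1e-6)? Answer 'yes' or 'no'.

Executing turtle program step by step:
Start: pos=(0,0), heading=0, pen down
REPEAT 8 [
  -- iteration 1/8 --
  FD 6: (0,0) -> (6,0) [heading=0, draw]
  RT 45: heading 0 -> 315
  -- iteration 2/8 --
  FD 6: (6,0) -> (10.243,-4.243) [heading=315, draw]
  RT 45: heading 315 -> 270
  -- iteration 3/8 --
  FD 6: (10.243,-4.243) -> (10.243,-10.243) [heading=270, draw]
  RT 45: heading 270 -> 225
  -- iteration 4/8 --
  FD 6: (10.243,-10.243) -> (6,-14.485) [heading=225, draw]
  RT 45: heading 225 -> 180
  -- iteration 5/8 --
  FD 6: (6,-14.485) -> (0,-14.485) [heading=180, draw]
  RT 45: heading 180 -> 135
  -- iteration 6/8 --
  FD 6: (0,-14.485) -> (-4.243,-10.243) [heading=135, draw]
  RT 45: heading 135 -> 90
  -- iteration 7/8 --
  FD 6: (-4.243,-10.243) -> (-4.243,-4.243) [heading=90, draw]
  RT 45: heading 90 -> 45
  -- iteration 8/8 --
  FD 6: (-4.243,-4.243) -> (0,0) [heading=45, draw]
  RT 45: heading 45 -> 0
]
Final: pos=(0,0), heading=0, 8 segment(s) drawn

Start position: (0, 0)
Final position: (0, 0)
Distance = 0; < 1e-6 -> CLOSED

Answer: yes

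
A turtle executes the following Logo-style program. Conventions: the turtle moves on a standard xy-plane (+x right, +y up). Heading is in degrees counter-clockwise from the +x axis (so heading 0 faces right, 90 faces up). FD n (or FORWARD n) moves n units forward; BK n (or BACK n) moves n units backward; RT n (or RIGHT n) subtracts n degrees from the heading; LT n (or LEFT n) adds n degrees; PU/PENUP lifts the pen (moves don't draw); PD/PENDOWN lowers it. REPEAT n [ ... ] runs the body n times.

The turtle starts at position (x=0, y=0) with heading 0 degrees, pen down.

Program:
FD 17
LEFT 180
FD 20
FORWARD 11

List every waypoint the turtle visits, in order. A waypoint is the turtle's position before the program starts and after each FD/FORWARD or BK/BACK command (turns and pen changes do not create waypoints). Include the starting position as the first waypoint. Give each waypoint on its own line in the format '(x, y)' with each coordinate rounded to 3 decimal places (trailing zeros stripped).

Executing turtle program step by step:
Start: pos=(0,0), heading=0, pen down
FD 17: (0,0) -> (17,0) [heading=0, draw]
LT 180: heading 0 -> 180
FD 20: (17,0) -> (-3,0) [heading=180, draw]
FD 11: (-3,0) -> (-14,0) [heading=180, draw]
Final: pos=(-14,0), heading=180, 3 segment(s) drawn
Waypoints (4 total):
(0, 0)
(17, 0)
(-3, 0)
(-14, 0)

Answer: (0, 0)
(17, 0)
(-3, 0)
(-14, 0)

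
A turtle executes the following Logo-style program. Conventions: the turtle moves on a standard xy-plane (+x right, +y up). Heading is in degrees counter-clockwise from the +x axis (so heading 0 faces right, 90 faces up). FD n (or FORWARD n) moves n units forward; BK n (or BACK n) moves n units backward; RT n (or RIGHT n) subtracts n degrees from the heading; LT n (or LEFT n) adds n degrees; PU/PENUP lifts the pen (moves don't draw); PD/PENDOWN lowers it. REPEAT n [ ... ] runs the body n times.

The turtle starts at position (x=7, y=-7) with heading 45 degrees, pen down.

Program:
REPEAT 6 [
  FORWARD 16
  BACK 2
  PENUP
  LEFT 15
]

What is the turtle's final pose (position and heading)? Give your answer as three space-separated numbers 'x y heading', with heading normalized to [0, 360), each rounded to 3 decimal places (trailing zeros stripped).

Answer: 16.899 68.194 135

Derivation:
Executing turtle program step by step:
Start: pos=(7,-7), heading=45, pen down
REPEAT 6 [
  -- iteration 1/6 --
  FD 16: (7,-7) -> (18.314,4.314) [heading=45, draw]
  BK 2: (18.314,4.314) -> (16.899,2.899) [heading=45, draw]
  PU: pen up
  LT 15: heading 45 -> 60
  -- iteration 2/6 --
  FD 16: (16.899,2.899) -> (24.899,16.756) [heading=60, move]
  BK 2: (24.899,16.756) -> (23.899,15.024) [heading=60, move]
  PU: pen up
  LT 15: heading 60 -> 75
  -- iteration 3/6 --
  FD 16: (23.899,15.024) -> (28.041,30.479) [heading=75, move]
  BK 2: (28.041,30.479) -> (27.523,28.547) [heading=75, move]
  PU: pen up
  LT 15: heading 75 -> 90
  -- iteration 4/6 --
  FD 16: (27.523,28.547) -> (27.523,44.547) [heading=90, move]
  BK 2: (27.523,44.547) -> (27.523,42.547) [heading=90, move]
  PU: pen up
  LT 15: heading 90 -> 105
  -- iteration 5/6 --
  FD 16: (27.523,42.547) -> (23.382,58.002) [heading=105, move]
  BK 2: (23.382,58.002) -> (23.899,56.07) [heading=105, move]
  PU: pen up
  LT 15: heading 105 -> 120
  -- iteration 6/6 --
  FD 16: (23.899,56.07) -> (15.899,69.926) [heading=120, move]
  BK 2: (15.899,69.926) -> (16.899,68.194) [heading=120, move]
  PU: pen up
  LT 15: heading 120 -> 135
]
Final: pos=(16.899,68.194), heading=135, 2 segment(s) drawn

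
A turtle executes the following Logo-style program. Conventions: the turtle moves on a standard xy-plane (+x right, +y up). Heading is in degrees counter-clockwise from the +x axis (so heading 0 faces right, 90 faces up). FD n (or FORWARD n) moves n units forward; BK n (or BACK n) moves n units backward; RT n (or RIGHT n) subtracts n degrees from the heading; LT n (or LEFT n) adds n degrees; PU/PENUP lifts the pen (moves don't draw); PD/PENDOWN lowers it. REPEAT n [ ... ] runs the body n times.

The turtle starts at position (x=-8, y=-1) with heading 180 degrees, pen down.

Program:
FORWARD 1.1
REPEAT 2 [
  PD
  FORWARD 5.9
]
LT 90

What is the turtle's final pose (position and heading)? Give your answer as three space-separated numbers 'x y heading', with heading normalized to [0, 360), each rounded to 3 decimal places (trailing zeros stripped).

Executing turtle program step by step:
Start: pos=(-8,-1), heading=180, pen down
FD 1.1: (-8,-1) -> (-9.1,-1) [heading=180, draw]
REPEAT 2 [
  -- iteration 1/2 --
  PD: pen down
  FD 5.9: (-9.1,-1) -> (-15,-1) [heading=180, draw]
  -- iteration 2/2 --
  PD: pen down
  FD 5.9: (-15,-1) -> (-20.9,-1) [heading=180, draw]
]
LT 90: heading 180 -> 270
Final: pos=(-20.9,-1), heading=270, 3 segment(s) drawn

Answer: -20.9 -1 270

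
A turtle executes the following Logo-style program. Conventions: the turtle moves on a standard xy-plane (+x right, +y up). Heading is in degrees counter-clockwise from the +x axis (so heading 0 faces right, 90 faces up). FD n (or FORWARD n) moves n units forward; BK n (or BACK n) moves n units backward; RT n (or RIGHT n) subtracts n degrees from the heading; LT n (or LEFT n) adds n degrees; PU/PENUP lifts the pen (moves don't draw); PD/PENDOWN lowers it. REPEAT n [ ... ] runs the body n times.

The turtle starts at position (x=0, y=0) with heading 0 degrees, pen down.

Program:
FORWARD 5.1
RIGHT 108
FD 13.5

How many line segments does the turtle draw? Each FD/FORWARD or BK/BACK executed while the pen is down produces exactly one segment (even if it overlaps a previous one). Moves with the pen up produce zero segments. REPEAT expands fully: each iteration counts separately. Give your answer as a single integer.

Executing turtle program step by step:
Start: pos=(0,0), heading=0, pen down
FD 5.1: (0,0) -> (5.1,0) [heading=0, draw]
RT 108: heading 0 -> 252
FD 13.5: (5.1,0) -> (0.928,-12.839) [heading=252, draw]
Final: pos=(0.928,-12.839), heading=252, 2 segment(s) drawn
Segments drawn: 2

Answer: 2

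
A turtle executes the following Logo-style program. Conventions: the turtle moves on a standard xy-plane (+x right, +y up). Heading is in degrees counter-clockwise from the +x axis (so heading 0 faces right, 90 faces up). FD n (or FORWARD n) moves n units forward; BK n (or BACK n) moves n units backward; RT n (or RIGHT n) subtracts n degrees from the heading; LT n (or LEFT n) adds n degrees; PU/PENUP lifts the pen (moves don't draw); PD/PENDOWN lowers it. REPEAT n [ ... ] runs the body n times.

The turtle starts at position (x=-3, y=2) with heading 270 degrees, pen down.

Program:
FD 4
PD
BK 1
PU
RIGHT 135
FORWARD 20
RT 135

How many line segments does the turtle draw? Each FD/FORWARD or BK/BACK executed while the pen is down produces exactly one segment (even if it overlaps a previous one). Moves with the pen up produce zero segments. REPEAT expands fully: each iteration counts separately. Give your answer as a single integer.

Executing turtle program step by step:
Start: pos=(-3,2), heading=270, pen down
FD 4: (-3,2) -> (-3,-2) [heading=270, draw]
PD: pen down
BK 1: (-3,-2) -> (-3,-1) [heading=270, draw]
PU: pen up
RT 135: heading 270 -> 135
FD 20: (-3,-1) -> (-17.142,13.142) [heading=135, move]
RT 135: heading 135 -> 0
Final: pos=(-17.142,13.142), heading=0, 2 segment(s) drawn
Segments drawn: 2

Answer: 2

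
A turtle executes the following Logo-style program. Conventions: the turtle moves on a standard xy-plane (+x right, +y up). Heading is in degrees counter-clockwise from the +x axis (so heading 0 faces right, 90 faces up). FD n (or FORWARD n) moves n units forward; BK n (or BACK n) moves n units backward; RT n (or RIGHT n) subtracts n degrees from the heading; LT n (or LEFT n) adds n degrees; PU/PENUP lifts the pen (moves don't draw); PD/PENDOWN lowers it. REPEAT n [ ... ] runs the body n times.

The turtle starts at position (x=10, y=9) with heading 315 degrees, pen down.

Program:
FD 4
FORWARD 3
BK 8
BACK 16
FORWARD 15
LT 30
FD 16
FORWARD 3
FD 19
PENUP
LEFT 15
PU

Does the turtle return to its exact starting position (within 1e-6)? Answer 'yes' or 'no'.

Answer: no

Derivation:
Executing turtle program step by step:
Start: pos=(10,9), heading=315, pen down
FD 4: (10,9) -> (12.828,6.172) [heading=315, draw]
FD 3: (12.828,6.172) -> (14.95,4.05) [heading=315, draw]
BK 8: (14.95,4.05) -> (9.293,9.707) [heading=315, draw]
BK 16: (9.293,9.707) -> (-2.021,21.021) [heading=315, draw]
FD 15: (-2.021,21.021) -> (8.586,10.414) [heading=315, draw]
LT 30: heading 315 -> 345
FD 16: (8.586,10.414) -> (24.041,6.273) [heading=345, draw]
FD 3: (24.041,6.273) -> (26.938,5.497) [heading=345, draw]
FD 19: (26.938,5.497) -> (45.291,0.579) [heading=345, draw]
PU: pen up
LT 15: heading 345 -> 0
PU: pen up
Final: pos=(45.291,0.579), heading=0, 8 segment(s) drawn

Start position: (10, 9)
Final position: (45.291, 0.579)
Distance = 36.282; >= 1e-6 -> NOT closed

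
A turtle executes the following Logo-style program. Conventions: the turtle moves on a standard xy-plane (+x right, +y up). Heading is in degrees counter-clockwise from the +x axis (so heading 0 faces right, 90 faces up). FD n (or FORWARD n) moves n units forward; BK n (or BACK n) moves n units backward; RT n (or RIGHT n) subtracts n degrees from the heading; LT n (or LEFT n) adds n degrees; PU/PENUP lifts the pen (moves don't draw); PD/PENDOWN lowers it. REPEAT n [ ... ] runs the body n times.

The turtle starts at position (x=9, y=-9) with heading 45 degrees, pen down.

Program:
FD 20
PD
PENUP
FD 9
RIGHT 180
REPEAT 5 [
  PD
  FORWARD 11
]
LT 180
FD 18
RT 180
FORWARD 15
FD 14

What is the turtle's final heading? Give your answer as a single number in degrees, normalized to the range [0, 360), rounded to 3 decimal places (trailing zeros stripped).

Answer: 225

Derivation:
Executing turtle program step by step:
Start: pos=(9,-9), heading=45, pen down
FD 20: (9,-9) -> (23.142,5.142) [heading=45, draw]
PD: pen down
PU: pen up
FD 9: (23.142,5.142) -> (29.506,11.506) [heading=45, move]
RT 180: heading 45 -> 225
REPEAT 5 [
  -- iteration 1/5 --
  PD: pen down
  FD 11: (29.506,11.506) -> (21.728,3.728) [heading=225, draw]
  -- iteration 2/5 --
  PD: pen down
  FD 11: (21.728,3.728) -> (13.95,-4.05) [heading=225, draw]
  -- iteration 3/5 --
  PD: pen down
  FD 11: (13.95,-4.05) -> (6.172,-11.828) [heading=225, draw]
  -- iteration 4/5 --
  PD: pen down
  FD 11: (6.172,-11.828) -> (-1.607,-19.607) [heading=225, draw]
  -- iteration 5/5 --
  PD: pen down
  FD 11: (-1.607,-19.607) -> (-9.385,-27.385) [heading=225, draw]
]
LT 180: heading 225 -> 45
FD 18: (-9.385,-27.385) -> (3.343,-14.657) [heading=45, draw]
RT 180: heading 45 -> 225
FD 15: (3.343,-14.657) -> (-7.263,-25.263) [heading=225, draw]
FD 14: (-7.263,-25.263) -> (-17.163,-35.163) [heading=225, draw]
Final: pos=(-17.163,-35.163), heading=225, 9 segment(s) drawn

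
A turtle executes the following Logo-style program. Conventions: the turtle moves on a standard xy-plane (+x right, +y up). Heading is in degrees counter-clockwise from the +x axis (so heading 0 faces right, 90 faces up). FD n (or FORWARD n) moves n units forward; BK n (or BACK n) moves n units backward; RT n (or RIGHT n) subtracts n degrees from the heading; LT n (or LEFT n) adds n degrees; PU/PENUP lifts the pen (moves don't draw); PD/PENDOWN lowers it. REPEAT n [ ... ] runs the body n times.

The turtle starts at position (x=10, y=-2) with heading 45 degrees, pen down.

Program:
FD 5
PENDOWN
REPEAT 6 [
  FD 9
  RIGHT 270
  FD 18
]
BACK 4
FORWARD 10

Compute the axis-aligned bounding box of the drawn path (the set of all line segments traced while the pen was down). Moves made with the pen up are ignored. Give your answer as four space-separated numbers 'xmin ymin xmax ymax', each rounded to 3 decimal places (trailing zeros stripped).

Executing turtle program step by step:
Start: pos=(10,-2), heading=45, pen down
FD 5: (10,-2) -> (13.536,1.536) [heading=45, draw]
PD: pen down
REPEAT 6 [
  -- iteration 1/6 --
  FD 9: (13.536,1.536) -> (19.899,7.899) [heading=45, draw]
  RT 270: heading 45 -> 135
  FD 18: (19.899,7.899) -> (7.172,20.627) [heading=135, draw]
  -- iteration 2/6 --
  FD 9: (7.172,20.627) -> (0.808,26.991) [heading=135, draw]
  RT 270: heading 135 -> 225
  FD 18: (0.808,26.991) -> (-11.92,14.263) [heading=225, draw]
  -- iteration 3/6 --
  FD 9: (-11.92,14.263) -> (-18.284,7.899) [heading=225, draw]
  RT 270: heading 225 -> 315
  FD 18: (-18.284,7.899) -> (-5.556,-4.828) [heading=315, draw]
  -- iteration 4/6 --
  FD 9: (-5.556,-4.828) -> (0.808,-11.192) [heading=315, draw]
  RT 270: heading 315 -> 45
  FD 18: (0.808,-11.192) -> (13.536,1.536) [heading=45, draw]
  -- iteration 5/6 --
  FD 9: (13.536,1.536) -> (19.899,7.899) [heading=45, draw]
  RT 270: heading 45 -> 135
  FD 18: (19.899,7.899) -> (7.172,20.627) [heading=135, draw]
  -- iteration 6/6 --
  FD 9: (7.172,20.627) -> (0.808,26.991) [heading=135, draw]
  RT 270: heading 135 -> 225
  FD 18: (0.808,26.991) -> (-11.92,14.263) [heading=225, draw]
]
BK 4: (-11.92,14.263) -> (-9.092,17.092) [heading=225, draw]
FD 10: (-9.092,17.092) -> (-16.163,10.021) [heading=225, draw]
Final: pos=(-16.163,10.021), heading=225, 15 segment(s) drawn

Segment endpoints: x in {-18.284, -16.163, -11.92, -11.92, -9.092, -5.556, 0.808, 0.808, 0.808, 7.172, 7.172, 10, 13.536, 13.536, 19.899, 19.899}, y in {-11.192, -4.828, -2, 1.536, 1.536, 7.899, 7.899, 7.899, 10.021, 14.263, 14.263, 17.092, 20.627, 20.627, 26.991, 26.991}
xmin=-18.284, ymin=-11.192, xmax=19.899, ymax=26.991

Answer: -18.284 -11.192 19.899 26.991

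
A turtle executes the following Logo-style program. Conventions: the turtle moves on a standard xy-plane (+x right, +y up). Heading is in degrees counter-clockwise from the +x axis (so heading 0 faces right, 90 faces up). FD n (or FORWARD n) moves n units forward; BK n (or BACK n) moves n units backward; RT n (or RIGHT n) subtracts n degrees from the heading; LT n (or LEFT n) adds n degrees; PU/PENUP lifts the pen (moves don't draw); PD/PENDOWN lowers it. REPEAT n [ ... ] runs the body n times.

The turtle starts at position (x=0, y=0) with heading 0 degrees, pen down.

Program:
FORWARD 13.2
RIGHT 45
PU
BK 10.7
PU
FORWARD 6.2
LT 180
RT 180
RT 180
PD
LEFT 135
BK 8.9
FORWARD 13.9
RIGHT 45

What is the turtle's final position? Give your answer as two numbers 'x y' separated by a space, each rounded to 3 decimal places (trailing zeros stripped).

Executing turtle program step by step:
Start: pos=(0,0), heading=0, pen down
FD 13.2: (0,0) -> (13.2,0) [heading=0, draw]
RT 45: heading 0 -> 315
PU: pen up
BK 10.7: (13.2,0) -> (5.634,7.566) [heading=315, move]
PU: pen up
FD 6.2: (5.634,7.566) -> (10.018,3.182) [heading=315, move]
LT 180: heading 315 -> 135
RT 180: heading 135 -> 315
RT 180: heading 315 -> 135
PD: pen down
LT 135: heading 135 -> 270
BK 8.9: (10.018,3.182) -> (10.018,12.082) [heading=270, draw]
FD 13.9: (10.018,12.082) -> (10.018,-1.818) [heading=270, draw]
RT 45: heading 270 -> 225
Final: pos=(10.018,-1.818), heading=225, 3 segment(s) drawn

Answer: 10.018 -1.818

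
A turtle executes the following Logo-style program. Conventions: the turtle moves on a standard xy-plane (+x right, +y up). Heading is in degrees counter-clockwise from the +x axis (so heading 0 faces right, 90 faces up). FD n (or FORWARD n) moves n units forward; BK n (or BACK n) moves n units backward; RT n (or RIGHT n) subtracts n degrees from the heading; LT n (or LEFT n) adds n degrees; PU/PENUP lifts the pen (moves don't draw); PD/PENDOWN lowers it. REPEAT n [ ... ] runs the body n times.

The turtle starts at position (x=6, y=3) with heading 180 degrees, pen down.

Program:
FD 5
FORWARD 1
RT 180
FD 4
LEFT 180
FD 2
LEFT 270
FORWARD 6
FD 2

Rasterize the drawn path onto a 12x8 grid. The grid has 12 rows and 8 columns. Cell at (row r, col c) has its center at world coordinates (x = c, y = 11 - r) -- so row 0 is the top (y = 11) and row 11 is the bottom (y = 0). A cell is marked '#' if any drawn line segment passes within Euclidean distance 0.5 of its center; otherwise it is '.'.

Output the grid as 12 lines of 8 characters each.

Segment 0: (6,3) -> (1,3)
Segment 1: (1,3) -> (0,3)
Segment 2: (0,3) -> (4,3)
Segment 3: (4,3) -> (2,3)
Segment 4: (2,3) -> (2,9)
Segment 5: (2,9) -> (2,11)

Answer: ..#.....
..#.....
..#.....
..#.....
..#.....
..#.....
..#.....
..#.....
#######.
........
........
........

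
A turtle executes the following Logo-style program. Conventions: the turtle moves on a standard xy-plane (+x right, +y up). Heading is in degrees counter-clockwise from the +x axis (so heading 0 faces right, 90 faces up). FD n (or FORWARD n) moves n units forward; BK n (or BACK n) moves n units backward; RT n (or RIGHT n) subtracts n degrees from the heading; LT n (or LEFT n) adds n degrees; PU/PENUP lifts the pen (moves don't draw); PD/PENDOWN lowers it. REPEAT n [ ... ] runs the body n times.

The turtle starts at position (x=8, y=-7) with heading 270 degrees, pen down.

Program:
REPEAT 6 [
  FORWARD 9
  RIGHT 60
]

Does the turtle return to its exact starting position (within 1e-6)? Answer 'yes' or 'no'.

Answer: yes

Derivation:
Executing turtle program step by step:
Start: pos=(8,-7), heading=270, pen down
REPEAT 6 [
  -- iteration 1/6 --
  FD 9: (8,-7) -> (8,-16) [heading=270, draw]
  RT 60: heading 270 -> 210
  -- iteration 2/6 --
  FD 9: (8,-16) -> (0.206,-20.5) [heading=210, draw]
  RT 60: heading 210 -> 150
  -- iteration 3/6 --
  FD 9: (0.206,-20.5) -> (-7.588,-16) [heading=150, draw]
  RT 60: heading 150 -> 90
  -- iteration 4/6 --
  FD 9: (-7.588,-16) -> (-7.588,-7) [heading=90, draw]
  RT 60: heading 90 -> 30
  -- iteration 5/6 --
  FD 9: (-7.588,-7) -> (0.206,-2.5) [heading=30, draw]
  RT 60: heading 30 -> 330
  -- iteration 6/6 --
  FD 9: (0.206,-2.5) -> (8,-7) [heading=330, draw]
  RT 60: heading 330 -> 270
]
Final: pos=(8,-7), heading=270, 6 segment(s) drawn

Start position: (8, -7)
Final position: (8, -7)
Distance = 0; < 1e-6 -> CLOSED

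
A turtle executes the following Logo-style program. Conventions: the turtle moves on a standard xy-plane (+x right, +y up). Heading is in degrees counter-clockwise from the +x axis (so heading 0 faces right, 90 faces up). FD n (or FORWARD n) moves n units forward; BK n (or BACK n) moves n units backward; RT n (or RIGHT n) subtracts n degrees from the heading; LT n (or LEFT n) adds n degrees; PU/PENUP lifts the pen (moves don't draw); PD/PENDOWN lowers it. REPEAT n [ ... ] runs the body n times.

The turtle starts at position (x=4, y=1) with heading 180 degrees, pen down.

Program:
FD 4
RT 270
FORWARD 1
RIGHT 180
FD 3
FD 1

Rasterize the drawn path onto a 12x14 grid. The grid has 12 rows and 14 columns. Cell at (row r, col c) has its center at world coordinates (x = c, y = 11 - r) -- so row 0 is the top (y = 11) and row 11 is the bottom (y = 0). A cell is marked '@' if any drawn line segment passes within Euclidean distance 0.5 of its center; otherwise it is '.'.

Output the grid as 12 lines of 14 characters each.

Segment 0: (4,1) -> (0,1)
Segment 1: (0,1) -> (0,0)
Segment 2: (0,0) -> (-0,3)
Segment 3: (-0,3) -> (-0,4)

Answer: ..............
..............
..............
..............
..............
..............
..............
@.............
@.............
@.............
@@@@@.........
@.............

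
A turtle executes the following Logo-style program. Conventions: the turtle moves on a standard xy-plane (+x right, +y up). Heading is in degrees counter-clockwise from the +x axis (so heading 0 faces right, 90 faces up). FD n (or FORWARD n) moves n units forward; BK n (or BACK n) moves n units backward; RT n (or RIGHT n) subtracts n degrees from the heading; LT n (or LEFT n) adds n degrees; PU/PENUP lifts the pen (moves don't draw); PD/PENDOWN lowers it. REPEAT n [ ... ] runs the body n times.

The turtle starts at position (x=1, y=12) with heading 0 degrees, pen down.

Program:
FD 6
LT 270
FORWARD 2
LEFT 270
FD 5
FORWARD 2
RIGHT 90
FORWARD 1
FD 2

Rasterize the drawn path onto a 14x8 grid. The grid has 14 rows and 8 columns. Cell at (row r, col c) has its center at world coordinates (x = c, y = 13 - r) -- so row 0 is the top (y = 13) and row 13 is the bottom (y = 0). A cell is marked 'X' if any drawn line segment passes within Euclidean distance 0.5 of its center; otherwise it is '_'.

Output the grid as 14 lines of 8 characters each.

Segment 0: (1,12) -> (7,12)
Segment 1: (7,12) -> (7,10)
Segment 2: (7,10) -> (2,10)
Segment 3: (2,10) -> (0,10)
Segment 4: (0,10) -> (0,11)
Segment 5: (0,11) -> (0,13)

Answer: X_______
XXXXXXXX
X______X
XXXXXXXX
________
________
________
________
________
________
________
________
________
________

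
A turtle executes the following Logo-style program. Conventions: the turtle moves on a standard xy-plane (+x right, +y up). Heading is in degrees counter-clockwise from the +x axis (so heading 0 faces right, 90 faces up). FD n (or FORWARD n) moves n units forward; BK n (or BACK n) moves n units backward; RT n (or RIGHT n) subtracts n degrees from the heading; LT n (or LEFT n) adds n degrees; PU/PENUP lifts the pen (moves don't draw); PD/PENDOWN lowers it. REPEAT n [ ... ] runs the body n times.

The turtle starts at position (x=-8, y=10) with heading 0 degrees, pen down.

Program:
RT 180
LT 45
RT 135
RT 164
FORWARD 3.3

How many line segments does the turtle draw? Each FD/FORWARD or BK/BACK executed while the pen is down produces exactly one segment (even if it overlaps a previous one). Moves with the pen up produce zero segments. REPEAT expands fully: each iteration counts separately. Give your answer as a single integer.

Answer: 1

Derivation:
Executing turtle program step by step:
Start: pos=(-8,10), heading=0, pen down
RT 180: heading 0 -> 180
LT 45: heading 180 -> 225
RT 135: heading 225 -> 90
RT 164: heading 90 -> 286
FD 3.3: (-8,10) -> (-7.09,6.828) [heading=286, draw]
Final: pos=(-7.09,6.828), heading=286, 1 segment(s) drawn
Segments drawn: 1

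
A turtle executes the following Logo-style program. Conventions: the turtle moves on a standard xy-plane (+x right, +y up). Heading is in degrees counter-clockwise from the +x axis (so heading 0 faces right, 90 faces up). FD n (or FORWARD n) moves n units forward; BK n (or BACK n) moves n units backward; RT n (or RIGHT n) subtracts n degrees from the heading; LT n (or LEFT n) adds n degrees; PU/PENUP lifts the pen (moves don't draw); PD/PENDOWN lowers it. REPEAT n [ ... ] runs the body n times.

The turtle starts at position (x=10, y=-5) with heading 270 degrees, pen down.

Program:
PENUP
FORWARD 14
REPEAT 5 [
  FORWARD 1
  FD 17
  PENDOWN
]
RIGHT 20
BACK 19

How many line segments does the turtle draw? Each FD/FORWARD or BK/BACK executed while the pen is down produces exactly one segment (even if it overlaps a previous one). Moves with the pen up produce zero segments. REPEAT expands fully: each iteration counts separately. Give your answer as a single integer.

Answer: 9

Derivation:
Executing turtle program step by step:
Start: pos=(10,-5), heading=270, pen down
PU: pen up
FD 14: (10,-5) -> (10,-19) [heading=270, move]
REPEAT 5 [
  -- iteration 1/5 --
  FD 1: (10,-19) -> (10,-20) [heading=270, move]
  FD 17: (10,-20) -> (10,-37) [heading=270, move]
  PD: pen down
  -- iteration 2/5 --
  FD 1: (10,-37) -> (10,-38) [heading=270, draw]
  FD 17: (10,-38) -> (10,-55) [heading=270, draw]
  PD: pen down
  -- iteration 3/5 --
  FD 1: (10,-55) -> (10,-56) [heading=270, draw]
  FD 17: (10,-56) -> (10,-73) [heading=270, draw]
  PD: pen down
  -- iteration 4/5 --
  FD 1: (10,-73) -> (10,-74) [heading=270, draw]
  FD 17: (10,-74) -> (10,-91) [heading=270, draw]
  PD: pen down
  -- iteration 5/5 --
  FD 1: (10,-91) -> (10,-92) [heading=270, draw]
  FD 17: (10,-92) -> (10,-109) [heading=270, draw]
  PD: pen down
]
RT 20: heading 270 -> 250
BK 19: (10,-109) -> (16.498,-91.146) [heading=250, draw]
Final: pos=(16.498,-91.146), heading=250, 9 segment(s) drawn
Segments drawn: 9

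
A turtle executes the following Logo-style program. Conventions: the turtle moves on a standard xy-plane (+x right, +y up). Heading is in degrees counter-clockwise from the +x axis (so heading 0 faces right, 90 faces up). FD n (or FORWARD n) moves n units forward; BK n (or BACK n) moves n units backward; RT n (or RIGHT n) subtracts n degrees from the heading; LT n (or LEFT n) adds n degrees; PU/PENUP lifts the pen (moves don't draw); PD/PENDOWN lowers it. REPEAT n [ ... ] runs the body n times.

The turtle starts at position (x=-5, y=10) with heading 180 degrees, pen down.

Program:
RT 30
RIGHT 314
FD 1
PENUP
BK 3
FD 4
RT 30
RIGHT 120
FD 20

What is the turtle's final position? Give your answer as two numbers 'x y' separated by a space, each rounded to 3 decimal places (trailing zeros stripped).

Answer: 6.971 23.836

Derivation:
Executing turtle program step by step:
Start: pos=(-5,10), heading=180, pen down
RT 30: heading 180 -> 150
RT 314: heading 150 -> 196
FD 1: (-5,10) -> (-5.961,9.724) [heading=196, draw]
PU: pen up
BK 3: (-5.961,9.724) -> (-3.077,10.551) [heading=196, move]
FD 4: (-3.077,10.551) -> (-6.923,9.449) [heading=196, move]
RT 30: heading 196 -> 166
RT 120: heading 166 -> 46
FD 20: (-6.923,9.449) -> (6.971,23.836) [heading=46, move]
Final: pos=(6.971,23.836), heading=46, 1 segment(s) drawn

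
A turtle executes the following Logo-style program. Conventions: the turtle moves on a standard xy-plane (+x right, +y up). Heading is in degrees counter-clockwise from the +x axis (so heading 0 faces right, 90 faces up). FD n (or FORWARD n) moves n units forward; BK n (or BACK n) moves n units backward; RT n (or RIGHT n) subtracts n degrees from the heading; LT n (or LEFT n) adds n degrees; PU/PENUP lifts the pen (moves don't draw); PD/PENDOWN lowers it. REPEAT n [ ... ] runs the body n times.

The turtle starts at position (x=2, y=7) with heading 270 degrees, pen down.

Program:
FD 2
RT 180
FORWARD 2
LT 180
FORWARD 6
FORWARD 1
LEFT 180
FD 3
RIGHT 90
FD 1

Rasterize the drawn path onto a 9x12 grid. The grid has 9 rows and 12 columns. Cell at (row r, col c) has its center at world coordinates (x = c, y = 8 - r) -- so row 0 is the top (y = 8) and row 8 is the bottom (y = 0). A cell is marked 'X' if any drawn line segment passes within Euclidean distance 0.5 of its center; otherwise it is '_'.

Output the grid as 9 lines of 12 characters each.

Answer: ____________
__X_________
__X_________
__X_________
__X_________
__XX________
__X_________
__X_________
__X_________

Derivation:
Segment 0: (2,7) -> (2,5)
Segment 1: (2,5) -> (2,7)
Segment 2: (2,7) -> (2,1)
Segment 3: (2,1) -> (2,0)
Segment 4: (2,0) -> (2,3)
Segment 5: (2,3) -> (3,3)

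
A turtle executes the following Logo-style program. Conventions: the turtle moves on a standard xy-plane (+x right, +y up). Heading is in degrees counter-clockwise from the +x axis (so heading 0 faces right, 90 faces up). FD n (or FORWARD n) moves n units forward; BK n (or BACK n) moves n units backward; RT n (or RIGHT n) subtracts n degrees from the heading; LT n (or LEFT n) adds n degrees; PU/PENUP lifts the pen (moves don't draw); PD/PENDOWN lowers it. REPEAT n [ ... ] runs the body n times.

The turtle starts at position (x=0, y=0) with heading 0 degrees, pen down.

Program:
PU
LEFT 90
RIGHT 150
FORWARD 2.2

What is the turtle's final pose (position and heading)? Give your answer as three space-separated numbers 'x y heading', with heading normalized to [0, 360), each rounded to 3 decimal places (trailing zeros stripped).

Executing turtle program step by step:
Start: pos=(0,0), heading=0, pen down
PU: pen up
LT 90: heading 0 -> 90
RT 150: heading 90 -> 300
FD 2.2: (0,0) -> (1.1,-1.905) [heading=300, move]
Final: pos=(1.1,-1.905), heading=300, 0 segment(s) drawn

Answer: 1.1 -1.905 300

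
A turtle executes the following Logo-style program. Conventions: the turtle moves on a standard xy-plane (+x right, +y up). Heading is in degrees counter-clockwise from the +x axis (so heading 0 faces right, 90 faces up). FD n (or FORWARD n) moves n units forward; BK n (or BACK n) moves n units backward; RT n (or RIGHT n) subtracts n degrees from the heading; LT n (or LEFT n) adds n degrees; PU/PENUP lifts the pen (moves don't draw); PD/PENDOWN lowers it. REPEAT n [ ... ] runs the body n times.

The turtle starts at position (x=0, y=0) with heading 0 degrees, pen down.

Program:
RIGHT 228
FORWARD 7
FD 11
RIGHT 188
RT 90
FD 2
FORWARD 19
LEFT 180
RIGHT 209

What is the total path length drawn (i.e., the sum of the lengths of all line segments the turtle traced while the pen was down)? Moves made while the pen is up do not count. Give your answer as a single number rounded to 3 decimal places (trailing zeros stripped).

Executing turtle program step by step:
Start: pos=(0,0), heading=0, pen down
RT 228: heading 0 -> 132
FD 7: (0,0) -> (-4.684,5.202) [heading=132, draw]
FD 11: (-4.684,5.202) -> (-12.044,13.377) [heading=132, draw]
RT 188: heading 132 -> 304
RT 90: heading 304 -> 214
FD 2: (-12.044,13.377) -> (-13.702,12.258) [heading=214, draw]
FD 19: (-13.702,12.258) -> (-29.454,1.634) [heading=214, draw]
LT 180: heading 214 -> 34
RT 209: heading 34 -> 185
Final: pos=(-29.454,1.634), heading=185, 4 segment(s) drawn

Segment lengths:
  seg 1: (0,0) -> (-4.684,5.202), length = 7
  seg 2: (-4.684,5.202) -> (-12.044,13.377), length = 11
  seg 3: (-12.044,13.377) -> (-13.702,12.258), length = 2
  seg 4: (-13.702,12.258) -> (-29.454,1.634), length = 19
Total = 39

Answer: 39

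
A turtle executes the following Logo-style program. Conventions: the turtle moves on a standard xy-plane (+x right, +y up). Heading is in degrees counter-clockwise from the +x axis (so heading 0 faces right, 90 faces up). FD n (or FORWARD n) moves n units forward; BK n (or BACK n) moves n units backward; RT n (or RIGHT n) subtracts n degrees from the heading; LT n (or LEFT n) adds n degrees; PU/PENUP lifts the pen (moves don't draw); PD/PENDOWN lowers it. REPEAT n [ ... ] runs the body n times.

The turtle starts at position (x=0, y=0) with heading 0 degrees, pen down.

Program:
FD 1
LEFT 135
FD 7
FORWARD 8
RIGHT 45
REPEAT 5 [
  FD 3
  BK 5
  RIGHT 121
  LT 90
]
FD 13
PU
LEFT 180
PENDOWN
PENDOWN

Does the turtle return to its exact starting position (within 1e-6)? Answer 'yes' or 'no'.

Answer: no

Derivation:
Executing turtle program step by step:
Start: pos=(0,0), heading=0, pen down
FD 1: (0,0) -> (1,0) [heading=0, draw]
LT 135: heading 0 -> 135
FD 7: (1,0) -> (-3.95,4.95) [heading=135, draw]
FD 8: (-3.95,4.95) -> (-9.607,10.607) [heading=135, draw]
RT 45: heading 135 -> 90
REPEAT 5 [
  -- iteration 1/5 --
  FD 3: (-9.607,10.607) -> (-9.607,13.607) [heading=90, draw]
  BK 5: (-9.607,13.607) -> (-9.607,8.607) [heading=90, draw]
  RT 121: heading 90 -> 329
  LT 90: heading 329 -> 59
  -- iteration 2/5 --
  FD 3: (-9.607,8.607) -> (-8.061,11.178) [heading=59, draw]
  BK 5: (-8.061,11.178) -> (-10.637,6.892) [heading=59, draw]
  RT 121: heading 59 -> 298
  LT 90: heading 298 -> 28
  -- iteration 3/5 --
  FD 3: (-10.637,6.892) -> (-7.988,8.301) [heading=28, draw]
  BK 5: (-7.988,8.301) -> (-12.403,5.953) [heading=28, draw]
  RT 121: heading 28 -> 267
  LT 90: heading 267 -> 357
  -- iteration 4/5 --
  FD 3: (-12.403,5.953) -> (-9.407,5.796) [heading=357, draw]
  BK 5: (-9.407,5.796) -> (-14.4,6.058) [heading=357, draw]
  RT 121: heading 357 -> 236
  LT 90: heading 236 -> 326
  -- iteration 5/5 --
  FD 3: (-14.4,6.058) -> (-11.913,4.38) [heading=326, draw]
  BK 5: (-11.913,4.38) -> (-16.058,7.176) [heading=326, draw]
  RT 121: heading 326 -> 205
  LT 90: heading 205 -> 295
]
FD 13: (-16.058,7.176) -> (-10.564,-4.606) [heading=295, draw]
PU: pen up
LT 180: heading 295 -> 115
PD: pen down
PD: pen down
Final: pos=(-10.564,-4.606), heading=115, 14 segment(s) drawn

Start position: (0, 0)
Final position: (-10.564, -4.606)
Distance = 11.524; >= 1e-6 -> NOT closed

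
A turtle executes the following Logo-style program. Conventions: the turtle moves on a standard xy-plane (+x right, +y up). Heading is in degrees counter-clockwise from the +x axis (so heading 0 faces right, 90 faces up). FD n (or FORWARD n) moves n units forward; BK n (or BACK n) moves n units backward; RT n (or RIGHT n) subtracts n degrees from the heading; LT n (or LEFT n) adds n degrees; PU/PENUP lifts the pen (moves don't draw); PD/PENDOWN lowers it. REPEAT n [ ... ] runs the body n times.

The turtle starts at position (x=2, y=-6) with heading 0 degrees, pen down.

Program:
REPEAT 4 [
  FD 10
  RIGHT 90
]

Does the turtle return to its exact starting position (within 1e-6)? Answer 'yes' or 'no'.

Answer: yes

Derivation:
Executing turtle program step by step:
Start: pos=(2,-6), heading=0, pen down
REPEAT 4 [
  -- iteration 1/4 --
  FD 10: (2,-6) -> (12,-6) [heading=0, draw]
  RT 90: heading 0 -> 270
  -- iteration 2/4 --
  FD 10: (12,-6) -> (12,-16) [heading=270, draw]
  RT 90: heading 270 -> 180
  -- iteration 3/4 --
  FD 10: (12,-16) -> (2,-16) [heading=180, draw]
  RT 90: heading 180 -> 90
  -- iteration 4/4 --
  FD 10: (2,-16) -> (2,-6) [heading=90, draw]
  RT 90: heading 90 -> 0
]
Final: pos=(2,-6), heading=0, 4 segment(s) drawn

Start position: (2, -6)
Final position: (2, -6)
Distance = 0; < 1e-6 -> CLOSED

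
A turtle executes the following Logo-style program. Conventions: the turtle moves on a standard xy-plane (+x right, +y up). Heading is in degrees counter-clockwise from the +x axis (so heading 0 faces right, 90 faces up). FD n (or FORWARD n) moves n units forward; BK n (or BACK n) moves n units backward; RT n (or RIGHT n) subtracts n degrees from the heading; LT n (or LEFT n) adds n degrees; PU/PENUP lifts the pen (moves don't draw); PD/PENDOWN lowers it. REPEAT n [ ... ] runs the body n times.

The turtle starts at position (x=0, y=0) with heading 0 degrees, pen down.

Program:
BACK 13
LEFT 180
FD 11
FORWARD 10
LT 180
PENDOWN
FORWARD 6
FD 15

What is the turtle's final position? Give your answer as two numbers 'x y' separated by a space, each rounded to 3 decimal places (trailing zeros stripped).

Answer: -13 0

Derivation:
Executing turtle program step by step:
Start: pos=(0,0), heading=0, pen down
BK 13: (0,0) -> (-13,0) [heading=0, draw]
LT 180: heading 0 -> 180
FD 11: (-13,0) -> (-24,0) [heading=180, draw]
FD 10: (-24,0) -> (-34,0) [heading=180, draw]
LT 180: heading 180 -> 0
PD: pen down
FD 6: (-34,0) -> (-28,0) [heading=0, draw]
FD 15: (-28,0) -> (-13,0) [heading=0, draw]
Final: pos=(-13,0), heading=0, 5 segment(s) drawn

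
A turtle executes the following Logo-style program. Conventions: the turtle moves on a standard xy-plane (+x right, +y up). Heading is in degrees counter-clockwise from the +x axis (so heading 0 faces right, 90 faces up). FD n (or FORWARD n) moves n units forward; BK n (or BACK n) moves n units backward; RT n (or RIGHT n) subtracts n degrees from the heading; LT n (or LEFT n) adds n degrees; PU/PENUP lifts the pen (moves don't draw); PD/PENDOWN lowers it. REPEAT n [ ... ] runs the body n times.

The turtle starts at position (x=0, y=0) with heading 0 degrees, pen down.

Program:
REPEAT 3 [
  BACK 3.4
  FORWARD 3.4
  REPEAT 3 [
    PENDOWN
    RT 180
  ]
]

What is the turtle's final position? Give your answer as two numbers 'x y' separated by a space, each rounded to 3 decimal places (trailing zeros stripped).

Executing turtle program step by step:
Start: pos=(0,0), heading=0, pen down
REPEAT 3 [
  -- iteration 1/3 --
  BK 3.4: (0,0) -> (-3.4,0) [heading=0, draw]
  FD 3.4: (-3.4,0) -> (0,0) [heading=0, draw]
  REPEAT 3 [
    -- iteration 1/3 --
    PD: pen down
    RT 180: heading 0 -> 180
    -- iteration 2/3 --
    PD: pen down
    RT 180: heading 180 -> 0
    -- iteration 3/3 --
    PD: pen down
    RT 180: heading 0 -> 180
  ]
  -- iteration 2/3 --
  BK 3.4: (0,0) -> (3.4,0) [heading=180, draw]
  FD 3.4: (3.4,0) -> (0,0) [heading=180, draw]
  REPEAT 3 [
    -- iteration 1/3 --
    PD: pen down
    RT 180: heading 180 -> 0
    -- iteration 2/3 --
    PD: pen down
    RT 180: heading 0 -> 180
    -- iteration 3/3 --
    PD: pen down
    RT 180: heading 180 -> 0
  ]
  -- iteration 3/3 --
  BK 3.4: (0,0) -> (-3.4,0) [heading=0, draw]
  FD 3.4: (-3.4,0) -> (0,0) [heading=0, draw]
  REPEAT 3 [
    -- iteration 1/3 --
    PD: pen down
    RT 180: heading 0 -> 180
    -- iteration 2/3 --
    PD: pen down
    RT 180: heading 180 -> 0
    -- iteration 3/3 --
    PD: pen down
    RT 180: heading 0 -> 180
  ]
]
Final: pos=(0,0), heading=180, 6 segment(s) drawn

Answer: 0 0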